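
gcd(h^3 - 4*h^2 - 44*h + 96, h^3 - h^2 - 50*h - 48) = h^2 - 2*h - 48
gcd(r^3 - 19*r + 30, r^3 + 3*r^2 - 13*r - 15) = r^2 + 2*r - 15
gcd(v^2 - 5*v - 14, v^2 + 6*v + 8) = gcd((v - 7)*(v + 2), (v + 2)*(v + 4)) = v + 2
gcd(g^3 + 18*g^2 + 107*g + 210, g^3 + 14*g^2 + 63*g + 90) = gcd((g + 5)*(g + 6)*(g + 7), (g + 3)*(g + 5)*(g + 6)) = g^2 + 11*g + 30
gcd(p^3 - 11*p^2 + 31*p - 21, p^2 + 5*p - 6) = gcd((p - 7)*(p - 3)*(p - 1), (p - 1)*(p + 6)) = p - 1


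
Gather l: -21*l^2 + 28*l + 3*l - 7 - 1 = -21*l^2 + 31*l - 8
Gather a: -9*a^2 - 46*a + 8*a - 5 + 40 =-9*a^2 - 38*a + 35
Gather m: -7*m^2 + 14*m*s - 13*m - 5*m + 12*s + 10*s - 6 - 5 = -7*m^2 + m*(14*s - 18) + 22*s - 11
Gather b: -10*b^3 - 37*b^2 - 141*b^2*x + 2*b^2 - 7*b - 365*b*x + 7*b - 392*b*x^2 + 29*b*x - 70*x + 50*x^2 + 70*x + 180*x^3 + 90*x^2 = -10*b^3 + b^2*(-141*x - 35) + b*(-392*x^2 - 336*x) + 180*x^3 + 140*x^2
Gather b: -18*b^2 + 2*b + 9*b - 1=-18*b^2 + 11*b - 1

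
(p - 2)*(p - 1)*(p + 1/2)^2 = p^4 - 2*p^3 - 3*p^2/4 + 5*p/4 + 1/2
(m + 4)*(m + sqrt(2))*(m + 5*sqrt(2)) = m^3 + 4*m^2 + 6*sqrt(2)*m^2 + 10*m + 24*sqrt(2)*m + 40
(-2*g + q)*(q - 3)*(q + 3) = -2*g*q^2 + 18*g + q^3 - 9*q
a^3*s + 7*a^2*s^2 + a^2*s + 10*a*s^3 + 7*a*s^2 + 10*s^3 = (a + 2*s)*(a + 5*s)*(a*s + s)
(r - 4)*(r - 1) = r^2 - 5*r + 4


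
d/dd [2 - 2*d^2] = -4*d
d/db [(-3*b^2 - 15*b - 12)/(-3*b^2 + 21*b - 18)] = 2*(-6*b^2 + 2*b + 29)/(b^4 - 14*b^3 + 61*b^2 - 84*b + 36)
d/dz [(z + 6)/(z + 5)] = -1/(z + 5)^2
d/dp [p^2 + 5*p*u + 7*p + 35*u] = 2*p + 5*u + 7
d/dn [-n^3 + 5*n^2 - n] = -3*n^2 + 10*n - 1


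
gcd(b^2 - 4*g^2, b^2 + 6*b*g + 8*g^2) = b + 2*g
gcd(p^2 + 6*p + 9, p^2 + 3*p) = p + 3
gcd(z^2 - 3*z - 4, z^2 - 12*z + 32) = z - 4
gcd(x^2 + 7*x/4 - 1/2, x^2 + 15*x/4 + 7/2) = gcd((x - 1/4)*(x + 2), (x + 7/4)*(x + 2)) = x + 2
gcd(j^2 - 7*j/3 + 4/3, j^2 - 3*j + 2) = j - 1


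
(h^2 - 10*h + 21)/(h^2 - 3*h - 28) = (h - 3)/(h + 4)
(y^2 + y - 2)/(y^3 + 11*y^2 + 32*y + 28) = (y - 1)/(y^2 + 9*y + 14)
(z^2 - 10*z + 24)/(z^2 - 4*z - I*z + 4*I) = (z - 6)/(z - I)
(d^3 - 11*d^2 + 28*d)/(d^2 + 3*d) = (d^2 - 11*d + 28)/(d + 3)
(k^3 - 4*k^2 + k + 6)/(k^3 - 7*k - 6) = (k - 2)/(k + 2)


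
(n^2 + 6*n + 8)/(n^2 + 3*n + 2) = (n + 4)/(n + 1)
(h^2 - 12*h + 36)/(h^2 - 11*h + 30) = (h - 6)/(h - 5)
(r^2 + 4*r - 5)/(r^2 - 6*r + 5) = (r + 5)/(r - 5)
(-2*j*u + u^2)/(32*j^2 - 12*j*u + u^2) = u*(-2*j + u)/(32*j^2 - 12*j*u + u^2)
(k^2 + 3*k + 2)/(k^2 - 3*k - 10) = (k + 1)/(k - 5)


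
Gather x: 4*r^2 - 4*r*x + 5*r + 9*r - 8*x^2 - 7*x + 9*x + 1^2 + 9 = 4*r^2 + 14*r - 8*x^2 + x*(2 - 4*r) + 10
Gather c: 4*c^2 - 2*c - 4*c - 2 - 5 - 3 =4*c^2 - 6*c - 10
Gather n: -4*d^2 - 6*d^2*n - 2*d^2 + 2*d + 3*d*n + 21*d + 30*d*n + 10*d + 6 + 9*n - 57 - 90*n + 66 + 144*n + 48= -6*d^2 + 33*d + n*(-6*d^2 + 33*d + 63) + 63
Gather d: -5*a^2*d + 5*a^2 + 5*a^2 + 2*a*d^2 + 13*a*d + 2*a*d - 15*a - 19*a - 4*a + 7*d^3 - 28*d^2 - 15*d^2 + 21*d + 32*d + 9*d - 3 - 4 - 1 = 10*a^2 - 38*a + 7*d^3 + d^2*(2*a - 43) + d*(-5*a^2 + 15*a + 62) - 8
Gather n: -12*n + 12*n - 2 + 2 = 0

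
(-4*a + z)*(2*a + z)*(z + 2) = -8*a^2*z - 16*a^2 - 2*a*z^2 - 4*a*z + z^3 + 2*z^2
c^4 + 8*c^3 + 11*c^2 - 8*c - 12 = (c - 1)*(c + 1)*(c + 2)*(c + 6)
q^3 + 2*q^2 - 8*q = q*(q - 2)*(q + 4)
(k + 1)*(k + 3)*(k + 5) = k^3 + 9*k^2 + 23*k + 15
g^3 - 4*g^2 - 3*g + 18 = (g - 3)^2*(g + 2)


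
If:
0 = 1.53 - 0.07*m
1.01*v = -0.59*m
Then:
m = 21.86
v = -12.77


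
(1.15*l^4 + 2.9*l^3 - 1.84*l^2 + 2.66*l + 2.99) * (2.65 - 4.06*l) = -4.669*l^5 - 8.7265*l^4 + 15.1554*l^3 - 15.6756*l^2 - 5.0904*l + 7.9235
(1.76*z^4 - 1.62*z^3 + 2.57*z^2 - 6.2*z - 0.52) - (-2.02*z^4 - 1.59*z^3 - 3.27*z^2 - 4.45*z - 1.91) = 3.78*z^4 - 0.03*z^3 + 5.84*z^2 - 1.75*z + 1.39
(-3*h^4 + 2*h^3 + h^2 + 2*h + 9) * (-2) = 6*h^4 - 4*h^3 - 2*h^2 - 4*h - 18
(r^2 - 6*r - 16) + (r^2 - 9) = 2*r^2 - 6*r - 25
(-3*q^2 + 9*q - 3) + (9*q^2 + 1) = 6*q^2 + 9*q - 2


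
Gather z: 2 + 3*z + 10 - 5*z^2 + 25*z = -5*z^2 + 28*z + 12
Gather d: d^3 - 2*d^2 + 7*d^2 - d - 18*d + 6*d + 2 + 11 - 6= d^3 + 5*d^2 - 13*d + 7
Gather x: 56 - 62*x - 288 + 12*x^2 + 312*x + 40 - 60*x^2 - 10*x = -48*x^2 + 240*x - 192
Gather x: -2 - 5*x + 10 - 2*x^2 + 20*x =-2*x^2 + 15*x + 8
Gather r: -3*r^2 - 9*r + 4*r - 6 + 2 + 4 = -3*r^2 - 5*r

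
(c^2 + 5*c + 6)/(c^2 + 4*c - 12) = (c^2 + 5*c + 6)/(c^2 + 4*c - 12)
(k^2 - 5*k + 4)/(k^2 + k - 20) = (k - 1)/(k + 5)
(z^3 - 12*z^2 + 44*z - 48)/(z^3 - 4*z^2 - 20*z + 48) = (z - 4)/(z + 4)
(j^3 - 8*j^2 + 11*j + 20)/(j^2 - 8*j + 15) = (j^2 - 3*j - 4)/(j - 3)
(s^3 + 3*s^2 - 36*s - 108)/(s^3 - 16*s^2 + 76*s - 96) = (s^2 + 9*s + 18)/(s^2 - 10*s + 16)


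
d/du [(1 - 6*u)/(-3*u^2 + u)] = (-18*u^2 + 6*u - 1)/(u^2*(9*u^2 - 6*u + 1))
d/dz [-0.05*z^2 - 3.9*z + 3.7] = -0.1*z - 3.9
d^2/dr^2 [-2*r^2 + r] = -4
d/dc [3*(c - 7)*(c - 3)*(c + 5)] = 9*c^2 - 30*c - 87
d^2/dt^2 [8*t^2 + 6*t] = 16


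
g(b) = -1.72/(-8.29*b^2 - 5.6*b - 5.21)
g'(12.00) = -0.00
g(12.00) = 0.00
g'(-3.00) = 0.02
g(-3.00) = 0.03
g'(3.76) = -0.01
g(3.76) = 0.01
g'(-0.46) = 0.18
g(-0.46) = 0.39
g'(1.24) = -0.07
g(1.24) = 0.07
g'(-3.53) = 0.01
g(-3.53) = 0.02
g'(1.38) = -0.06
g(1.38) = 0.06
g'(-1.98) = 0.07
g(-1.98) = 0.06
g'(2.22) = -0.02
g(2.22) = 0.03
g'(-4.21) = 0.01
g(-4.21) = 0.01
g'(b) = -1.72*(16.58*b + 5.6)/(-8.29*b^2 - 5.6*b - 5.21)^2 = (-28.5176*b - 9.632)/(8.29*b^2 + 5.6*b + 5.21)^2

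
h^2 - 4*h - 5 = (h - 5)*(h + 1)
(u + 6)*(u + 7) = u^2 + 13*u + 42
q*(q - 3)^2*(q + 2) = q^4 - 4*q^3 - 3*q^2 + 18*q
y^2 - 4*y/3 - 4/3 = (y - 2)*(y + 2/3)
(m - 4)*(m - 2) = m^2 - 6*m + 8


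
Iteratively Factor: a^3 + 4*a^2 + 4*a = (a + 2)*(a^2 + 2*a) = (a + 2)^2*(a)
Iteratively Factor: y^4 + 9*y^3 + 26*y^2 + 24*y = (y)*(y^3 + 9*y^2 + 26*y + 24) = y*(y + 2)*(y^2 + 7*y + 12) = y*(y + 2)*(y + 4)*(y + 3)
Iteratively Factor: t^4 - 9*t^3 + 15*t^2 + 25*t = (t + 1)*(t^3 - 10*t^2 + 25*t) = t*(t + 1)*(t^2 - 10*t + 25) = t*(t - 5)*(t + 1)*(t - 5)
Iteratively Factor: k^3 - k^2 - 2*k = (k - 2)*(k^2 + k) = k*(k - 2)*(k + 1)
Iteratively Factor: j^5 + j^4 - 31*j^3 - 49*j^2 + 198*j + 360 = (j - 5)*(j^4 + 6*j^3 - j^2 - 54*j - 72) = (j - 5)*(j + 4)*(j^3 + 2*j^2 - 9*j - 18) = (j - 5)*(j + 2)*(j + 4)*(j^2 - 9) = (j - 5)*(j + 2)*(j + 3)*(j + 4)*(j - 3)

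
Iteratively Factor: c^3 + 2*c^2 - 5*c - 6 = (c - 2)*(c^2 + 4*c + 3) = (c - 2)*(c + 1)*(c + 3)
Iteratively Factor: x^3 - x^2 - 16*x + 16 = (x - 4)*(x^2 + 3*x - 4) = (x - 4)*(x - 1)*(x + 4)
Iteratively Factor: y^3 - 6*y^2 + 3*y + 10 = (y - 5)*(y^2 - y - 2) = (y - 5)*(y - 2)*(y + 1)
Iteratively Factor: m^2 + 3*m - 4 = (m - 1)*(m + 4)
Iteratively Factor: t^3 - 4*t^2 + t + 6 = (t - 2)*(t^2 - 2*t - 3) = (t - 2)*(t + 1)*(t - 3)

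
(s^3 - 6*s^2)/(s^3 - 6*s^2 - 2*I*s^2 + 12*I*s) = s/(s - 2*I)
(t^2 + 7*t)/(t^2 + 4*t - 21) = t/(t - 3)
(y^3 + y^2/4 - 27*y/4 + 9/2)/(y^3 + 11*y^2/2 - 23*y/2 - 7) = (4*y^2 + 9*y - 9)/(2*(2*y^2 + 15*y + 7))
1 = 1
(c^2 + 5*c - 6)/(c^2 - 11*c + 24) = (c^2 + 5*c - 6)/(c^2 - 11*c + 24)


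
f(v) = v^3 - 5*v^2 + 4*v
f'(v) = 3*v^2 - 10*v + 4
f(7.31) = 152.68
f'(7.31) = 91.21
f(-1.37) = -17.44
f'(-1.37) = 23.33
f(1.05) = -0.15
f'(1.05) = -3.19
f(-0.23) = -1.20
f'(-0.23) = 6.46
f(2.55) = -5.73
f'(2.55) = -1.99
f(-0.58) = -4.20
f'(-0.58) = 10.81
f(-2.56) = -59.79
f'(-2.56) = 49.26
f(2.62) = -5.86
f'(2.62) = -1.61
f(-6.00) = -420.00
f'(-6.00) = 172.00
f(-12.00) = -2496.00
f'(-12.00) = 556.00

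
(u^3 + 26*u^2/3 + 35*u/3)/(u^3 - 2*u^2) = (3*u^2 + 26*u + 35)/(3*u*(u - 2))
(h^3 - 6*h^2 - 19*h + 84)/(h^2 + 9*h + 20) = (h^2 - 10*h + 21)/(h + 5)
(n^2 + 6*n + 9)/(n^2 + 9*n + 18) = (n + 3)/(n + 6)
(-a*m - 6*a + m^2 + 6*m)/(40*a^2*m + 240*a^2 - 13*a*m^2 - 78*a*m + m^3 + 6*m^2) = (-a + m)/(40*a^2 - 13*a*m + m^2)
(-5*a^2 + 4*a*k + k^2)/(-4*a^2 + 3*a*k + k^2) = (5*a + k)/(4*a + k)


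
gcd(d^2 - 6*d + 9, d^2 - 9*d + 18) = d - 3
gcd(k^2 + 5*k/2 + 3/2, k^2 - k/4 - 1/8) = 1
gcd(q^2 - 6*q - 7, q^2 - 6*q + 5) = 1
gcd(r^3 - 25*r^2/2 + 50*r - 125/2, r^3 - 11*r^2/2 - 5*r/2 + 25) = r^2 - 15*r/2 + 25/2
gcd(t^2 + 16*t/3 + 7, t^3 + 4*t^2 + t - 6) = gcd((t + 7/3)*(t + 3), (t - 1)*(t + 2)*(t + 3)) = t + 3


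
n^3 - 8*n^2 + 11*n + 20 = (n - 5)*(n - 4)*(n + 1)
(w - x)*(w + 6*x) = w^2 + 5*w*x - 6*x^2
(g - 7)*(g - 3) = g^2 - 10*g + 21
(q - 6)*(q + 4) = q^2 - 2*q - 24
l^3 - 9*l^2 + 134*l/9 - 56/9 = (l - 7)*(l - 4/3)*(l - 2/3)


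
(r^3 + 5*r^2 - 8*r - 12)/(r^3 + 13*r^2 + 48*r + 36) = (r - 2)/(r + 6)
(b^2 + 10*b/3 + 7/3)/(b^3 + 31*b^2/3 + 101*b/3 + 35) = (b + 1)/(b^2 + 8*b + 15)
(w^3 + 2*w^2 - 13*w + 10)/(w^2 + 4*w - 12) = (w^2 + 4*w - 5)/(w + 6)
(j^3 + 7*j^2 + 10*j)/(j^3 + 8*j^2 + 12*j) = (j + 5)/(j + 6)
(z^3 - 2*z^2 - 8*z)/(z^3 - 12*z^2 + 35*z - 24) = z*(z^2 - 2*z - 8)/(z^3 - 12*z^2 + 35*z - 24)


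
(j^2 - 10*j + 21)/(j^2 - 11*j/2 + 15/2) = 2*(j - 7)/(2*j - 5)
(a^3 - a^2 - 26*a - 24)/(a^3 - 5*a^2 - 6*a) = (a + 4)/a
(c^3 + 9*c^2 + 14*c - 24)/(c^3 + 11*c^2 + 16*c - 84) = (c^2 + 3*c - 4)/(c^2 + 5*c - 14)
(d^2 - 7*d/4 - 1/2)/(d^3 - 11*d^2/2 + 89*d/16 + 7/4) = 4*(d - 2)/(4*d^2 - 23*d + 28)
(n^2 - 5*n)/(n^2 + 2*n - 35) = n/(n + 7)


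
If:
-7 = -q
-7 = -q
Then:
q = 7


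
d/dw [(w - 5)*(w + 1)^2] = 3*(w - 3)*(w + 1)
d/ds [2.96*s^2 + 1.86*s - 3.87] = 5.92*s + 1.86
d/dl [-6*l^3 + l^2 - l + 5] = -18*l^2 + 2*l - 1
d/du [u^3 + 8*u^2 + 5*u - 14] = 3*u^2 + 16*u + 5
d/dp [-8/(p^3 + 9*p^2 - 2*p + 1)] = 8*(3*p^2 + 18*p - 2)/(p^3 + 9*p^2 - 2*p + 1)^2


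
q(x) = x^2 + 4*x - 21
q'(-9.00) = -14.00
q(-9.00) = 24.00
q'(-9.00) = -14.00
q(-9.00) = 24.00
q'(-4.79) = -5.58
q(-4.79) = -17.22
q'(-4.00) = -4.00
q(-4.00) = -21.00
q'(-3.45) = -2.90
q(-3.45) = -22.90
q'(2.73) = 9.46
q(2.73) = -2.63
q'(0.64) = 5.28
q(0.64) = -18.03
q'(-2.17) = -0.34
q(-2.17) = -24.97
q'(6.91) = 17.82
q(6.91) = 54.39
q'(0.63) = 5.26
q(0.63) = -18.08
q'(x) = 2*x + 4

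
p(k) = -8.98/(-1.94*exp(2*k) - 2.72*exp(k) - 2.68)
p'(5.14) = -0.00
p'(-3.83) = -0.07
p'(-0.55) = -1.07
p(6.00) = 0.00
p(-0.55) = 1.83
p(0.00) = 1.22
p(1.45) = 0.18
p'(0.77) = -0.69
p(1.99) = 0.07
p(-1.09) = 2.35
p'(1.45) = -0.30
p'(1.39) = -0.33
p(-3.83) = 3.28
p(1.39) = 0.20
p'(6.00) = 0.00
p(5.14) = 0.00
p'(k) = -8.98*(3.88*exp(2*k) + 2.72*exp(k))/(-1.94*exp(2*k) - 2.72*exp(k) - 2.68)^2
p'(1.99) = -0.13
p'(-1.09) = -0.84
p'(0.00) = -1.10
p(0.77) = 0.51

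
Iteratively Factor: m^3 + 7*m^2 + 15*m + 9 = (m + 3)*(m^2 + 4*m + 3) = (m + 1)*(m + 3)*(m + 3)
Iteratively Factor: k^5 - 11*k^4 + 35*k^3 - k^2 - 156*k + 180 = (k - 3)*(k^4 - 8*k^3 + 11*k^2 + 32*k - 60) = (k - 3)*(k + 2)*(k^3 - 10*k^2 + 31*k - 30) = (k - 3)*(k - 2)*(k + 2)*(k^2 - 8*k + 15) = (k - 3)^2*(k - 2)*(k + 2)*(k - 5)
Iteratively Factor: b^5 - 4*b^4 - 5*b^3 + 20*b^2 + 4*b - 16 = (b - 2)*(b^4 - 2*b^3 - 9*b^2 + 2*b + 8) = (b - 2)*(b - 1)*(b^3 - b^2 - 10*b - 8) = (b - 2)*(b - 1)*(b + 1)*(b^2 - 2*b - 8) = (b - 2)*(b - 1)*(b + 1)*(b + 2)*(b - 4)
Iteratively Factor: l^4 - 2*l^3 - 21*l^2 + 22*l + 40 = (l - 5)*(l^3 + 3*l^2 - 6*l - 8) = (l - 5)*(l - 2)*(l^2 + 5*l + 4) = (l - 5)*(l - 2)*(l + 4)*(l + 1)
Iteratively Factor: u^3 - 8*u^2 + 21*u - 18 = (u - 3)*(u^2 - 5*u + 6) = (u - 3)^2*(u - 2)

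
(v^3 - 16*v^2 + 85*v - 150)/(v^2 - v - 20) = (v^2 - 11*v + 30)/(v + 4)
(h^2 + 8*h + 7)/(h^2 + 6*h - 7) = (h + 1)/(h - 1)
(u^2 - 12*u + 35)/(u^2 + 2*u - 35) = (u - 7)/(u + 7)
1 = 1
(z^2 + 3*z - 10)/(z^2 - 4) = (z + 5)/(z + 2)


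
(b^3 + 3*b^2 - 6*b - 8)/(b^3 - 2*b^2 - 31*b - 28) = (b - 2)/(b - 7)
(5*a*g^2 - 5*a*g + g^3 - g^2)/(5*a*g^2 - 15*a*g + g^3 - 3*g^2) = (g - 1)/(g - 3)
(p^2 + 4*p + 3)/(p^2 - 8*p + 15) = (p^2 + 4*p + 3)/(p^2 - 8*p + 15)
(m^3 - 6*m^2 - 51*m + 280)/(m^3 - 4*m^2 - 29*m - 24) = (m^2 + 2*m - 35)/(m^2 + 4*m + 3)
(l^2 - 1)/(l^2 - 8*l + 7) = (l + 1)/(l - 7)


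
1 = 1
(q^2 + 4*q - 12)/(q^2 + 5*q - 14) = (q + 6)/(q + 7)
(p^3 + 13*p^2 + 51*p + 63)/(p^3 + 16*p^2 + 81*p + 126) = (p + 3)/(p + 6)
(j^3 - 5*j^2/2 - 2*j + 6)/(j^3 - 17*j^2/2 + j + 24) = (j - 2)/(j - 8)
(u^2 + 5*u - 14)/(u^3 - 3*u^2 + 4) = (u + 7)/(u^2 - u - 2)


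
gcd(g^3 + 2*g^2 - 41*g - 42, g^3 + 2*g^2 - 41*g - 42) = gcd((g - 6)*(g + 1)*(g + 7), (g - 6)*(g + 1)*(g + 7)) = g^3 + 2*g^2 - 41*g - 42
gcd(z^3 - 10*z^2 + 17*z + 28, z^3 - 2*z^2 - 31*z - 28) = z^2 - 6*z - 7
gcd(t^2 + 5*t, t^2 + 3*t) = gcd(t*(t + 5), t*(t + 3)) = t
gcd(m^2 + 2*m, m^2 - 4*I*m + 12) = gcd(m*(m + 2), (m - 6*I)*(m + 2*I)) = 1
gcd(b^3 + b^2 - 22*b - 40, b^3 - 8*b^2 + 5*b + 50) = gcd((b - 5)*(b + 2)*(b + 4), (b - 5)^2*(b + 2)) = b^2 - 3*b - 10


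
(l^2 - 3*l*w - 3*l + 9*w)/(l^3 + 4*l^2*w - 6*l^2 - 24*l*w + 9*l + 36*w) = (l - 3*w)/(l^2 + 4*l*w - 3*l - 12*w)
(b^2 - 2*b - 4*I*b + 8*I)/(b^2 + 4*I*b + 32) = (b - 2)/(b + 8*I)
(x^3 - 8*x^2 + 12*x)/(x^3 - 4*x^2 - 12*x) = (x - 2)/(x + 2)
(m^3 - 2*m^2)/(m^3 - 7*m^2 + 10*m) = m/(m - 5)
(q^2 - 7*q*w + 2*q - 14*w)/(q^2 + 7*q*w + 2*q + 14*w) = (q - 7*w)/(q + 7*w)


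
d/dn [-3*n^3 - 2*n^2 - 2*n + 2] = -9*n^2 - 4*n - 2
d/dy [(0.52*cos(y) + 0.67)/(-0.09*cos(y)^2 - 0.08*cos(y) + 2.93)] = (0.0468*sin(y)^2 - 0.1206*cos(y) - 1.624)*sin(y)/(0.09*cos(y)^2 + 0.08*cos(y) - 2.93)^2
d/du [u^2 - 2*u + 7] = 2*u - 2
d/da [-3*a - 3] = -3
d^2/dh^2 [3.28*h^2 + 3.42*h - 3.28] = 6.56000000000000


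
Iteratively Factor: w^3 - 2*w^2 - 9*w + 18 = (w - 3)*(w^2 + w - 6) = (w - 3)*(w + 3)*(w - 2)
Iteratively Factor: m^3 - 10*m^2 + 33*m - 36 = (m - 3)*(m^2 - 7*m + 12) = (m - 4)*(m - 3)*(m - 3)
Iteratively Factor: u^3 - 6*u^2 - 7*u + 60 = (u - 4)*(u^2 - 2*u - 15) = (u - 5)*(u - 4)*(u + 3)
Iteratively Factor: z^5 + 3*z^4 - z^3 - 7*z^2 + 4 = (z - 1)*(z^4 + 4*z^3 + 3*z^2 - 4*z - 4) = (z - 1)*(z + 2)*(z^3 + 2*z^2 - z - 2) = (z - 1)*(z + 1)*(z + 2)*(z^2 + z - 2) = (z - 1)*(z + 1)*(z + 2)^2*(z - 1)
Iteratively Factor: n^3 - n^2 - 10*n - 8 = (n + 2)*(n^2 - 3*n - 4) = (n + 1)*(n + 2)*(n - 4)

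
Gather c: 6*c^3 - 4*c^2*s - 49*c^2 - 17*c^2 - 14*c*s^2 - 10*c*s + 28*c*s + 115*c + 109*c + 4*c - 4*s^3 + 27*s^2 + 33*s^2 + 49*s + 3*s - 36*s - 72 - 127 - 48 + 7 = 6*c^3 + c^2*(-4*s - 66) + c*(-14*s^2 + 18*s + 228) - 4*s^3 + 60*s^2 + 16*s - 240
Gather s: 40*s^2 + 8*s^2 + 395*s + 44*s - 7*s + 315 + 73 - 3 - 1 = 48*s^2 + 432*s + 384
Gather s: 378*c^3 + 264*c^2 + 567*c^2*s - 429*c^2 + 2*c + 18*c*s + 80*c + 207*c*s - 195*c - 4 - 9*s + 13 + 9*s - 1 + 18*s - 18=378*c^3 - 165*c^2 - 113*c + s*(567*c^2 + 225*c + 18) - 10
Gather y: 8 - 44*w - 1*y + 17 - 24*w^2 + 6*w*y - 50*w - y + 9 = -24*w^2 - 94*w + y*(6*w - 2) + 34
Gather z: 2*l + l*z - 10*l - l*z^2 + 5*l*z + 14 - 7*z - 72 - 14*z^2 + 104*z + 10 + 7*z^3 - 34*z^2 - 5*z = -8*l + 7*z^3 + z^2*(-l - 48) + z*(6*l + 92) - 48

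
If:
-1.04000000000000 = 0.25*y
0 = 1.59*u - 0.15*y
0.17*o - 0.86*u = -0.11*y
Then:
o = 0.71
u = -0.39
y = -4.16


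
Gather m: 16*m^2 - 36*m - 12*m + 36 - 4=16*m^2 - 48*m + 32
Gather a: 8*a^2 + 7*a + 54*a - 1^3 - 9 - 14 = 8*a^2 + 61*a - 24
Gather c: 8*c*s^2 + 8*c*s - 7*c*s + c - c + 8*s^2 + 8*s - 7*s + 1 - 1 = c*(8*s^2 + s) + 8*s^2 + s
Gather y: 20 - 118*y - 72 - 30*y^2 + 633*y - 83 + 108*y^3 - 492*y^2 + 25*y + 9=108*y^3 - 522*y^2 + 540*y - 126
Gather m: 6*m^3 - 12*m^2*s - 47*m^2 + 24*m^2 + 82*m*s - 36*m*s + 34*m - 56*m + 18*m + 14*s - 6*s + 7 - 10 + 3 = 6*m^3 + m^2*(-12*s - 23) + m*(46*s - 4) + 8*s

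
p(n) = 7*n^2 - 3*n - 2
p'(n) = 14*n - 3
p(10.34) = 715.39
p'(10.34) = 141.76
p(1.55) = 10.17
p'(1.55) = 18.70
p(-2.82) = 62.13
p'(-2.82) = -42.48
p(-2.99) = 69.55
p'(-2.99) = -44.86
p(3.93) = 94.32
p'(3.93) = 52.02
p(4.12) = 104.46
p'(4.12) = 54.68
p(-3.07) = 73.18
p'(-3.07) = -45.98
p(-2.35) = 43.71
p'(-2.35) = -35.90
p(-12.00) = 1042.00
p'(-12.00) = -171.00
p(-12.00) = 1042.00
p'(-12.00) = -171.00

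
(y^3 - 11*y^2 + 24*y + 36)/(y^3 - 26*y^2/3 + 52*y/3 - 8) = 3*(y^2 - 5*y - 6)/(3*y^2 - 8*y + 4)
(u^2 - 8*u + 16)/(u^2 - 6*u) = (u^2 - 8*u + 16)/(u*(u - 6))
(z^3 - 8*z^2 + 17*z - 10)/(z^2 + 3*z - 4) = (z^2 - 7*z + 10)/(z + 4)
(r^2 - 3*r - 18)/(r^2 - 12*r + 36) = (r + 3)/(r - 6)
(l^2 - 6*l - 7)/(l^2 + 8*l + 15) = (l^2 - 6*l - 7)/(l^2 + 8*l + 15)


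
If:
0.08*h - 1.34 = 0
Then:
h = 16.75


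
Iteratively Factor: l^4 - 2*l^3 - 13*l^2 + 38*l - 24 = (l - 1)*(l^3 - l^2 - 14*l + 24) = (l - 2)*(l - 1)*(l^2 + l - 12) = (l - 2)*(l - 1)*(l + 4)*(l - 3)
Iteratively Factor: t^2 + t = (t)*(t + 1)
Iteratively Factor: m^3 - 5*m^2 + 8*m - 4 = (m - 2)*(m^2 - 3*m + 2) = (m - 2)*(m - 1)*(m - 2)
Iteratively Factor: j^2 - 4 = (j - 2)*(j + 2)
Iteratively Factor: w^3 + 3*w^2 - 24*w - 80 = (w + 4)*(w^2 - w - 20) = (w + 4)^2*(w - 5)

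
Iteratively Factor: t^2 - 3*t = (t)*(t - 3)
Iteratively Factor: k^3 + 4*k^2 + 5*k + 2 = (k + 1)*(k^2 + 3*k + 2) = (k + 1)*(k + 2)*(k + 1)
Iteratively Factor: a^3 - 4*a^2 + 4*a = (a - 2)*(a^2 - 2*a) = a*(a - 2)*(a - 2)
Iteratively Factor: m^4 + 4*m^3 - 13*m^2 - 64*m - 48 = (m - 4)*(m^3 + 8*m^2 + 19*m + 12) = (m - 4)*(m + 1)*(m^2 + 7*m + 12) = (m - 4)*(m + 1)*(m + 3)*(m + 4)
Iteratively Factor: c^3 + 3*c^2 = (c + 3)*(c^2) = c*(c + 3)*(c)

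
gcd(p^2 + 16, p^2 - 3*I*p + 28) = p + 4*I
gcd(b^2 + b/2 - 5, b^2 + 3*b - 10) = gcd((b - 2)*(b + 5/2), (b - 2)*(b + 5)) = b - 2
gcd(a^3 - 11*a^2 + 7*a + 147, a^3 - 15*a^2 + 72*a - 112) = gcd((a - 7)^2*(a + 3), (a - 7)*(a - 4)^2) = a - 7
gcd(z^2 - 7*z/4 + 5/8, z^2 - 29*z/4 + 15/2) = z - 5/4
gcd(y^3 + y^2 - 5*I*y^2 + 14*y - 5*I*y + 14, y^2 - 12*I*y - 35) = y - 7*I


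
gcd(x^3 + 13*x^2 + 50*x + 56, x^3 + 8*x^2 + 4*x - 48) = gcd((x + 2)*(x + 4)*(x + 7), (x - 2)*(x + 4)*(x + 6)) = x + 4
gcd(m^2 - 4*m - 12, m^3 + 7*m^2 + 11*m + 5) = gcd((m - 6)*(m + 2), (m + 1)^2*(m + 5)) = 1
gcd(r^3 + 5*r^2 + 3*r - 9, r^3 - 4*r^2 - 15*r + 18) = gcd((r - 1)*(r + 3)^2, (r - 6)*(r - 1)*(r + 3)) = r^2 + 2*r - 3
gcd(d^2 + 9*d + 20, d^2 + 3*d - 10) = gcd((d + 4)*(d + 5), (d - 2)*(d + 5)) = d + 5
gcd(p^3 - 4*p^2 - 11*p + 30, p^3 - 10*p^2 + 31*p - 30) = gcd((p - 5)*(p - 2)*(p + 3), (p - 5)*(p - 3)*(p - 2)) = p^2 - 7*p + 10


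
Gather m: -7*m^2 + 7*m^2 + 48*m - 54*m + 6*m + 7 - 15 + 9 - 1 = 0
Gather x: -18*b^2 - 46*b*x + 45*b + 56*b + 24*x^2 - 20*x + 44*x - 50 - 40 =-18*b^2 + 101*b + 24*x^2 + x*(24 - 46*b) - 90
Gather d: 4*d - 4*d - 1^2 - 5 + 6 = 0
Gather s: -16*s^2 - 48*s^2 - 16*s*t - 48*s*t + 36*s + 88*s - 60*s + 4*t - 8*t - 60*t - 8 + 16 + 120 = -64*s^2 + s*(64 - 64*t) - 64*t + 128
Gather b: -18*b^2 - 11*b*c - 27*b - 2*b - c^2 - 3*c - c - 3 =-18*b^2 + b*(-11*c - 29) - c^2 - 4*c - 3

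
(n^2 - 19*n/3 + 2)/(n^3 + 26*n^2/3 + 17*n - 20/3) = (n - 6)/(n^2 + 9*n + 20)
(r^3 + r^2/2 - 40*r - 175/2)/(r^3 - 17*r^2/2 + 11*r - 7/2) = (2*r^2 + 15*r + 25)/(2*r^2 - 3*r + 1)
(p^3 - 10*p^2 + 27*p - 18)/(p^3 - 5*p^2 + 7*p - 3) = (p - 6)/(p - 1)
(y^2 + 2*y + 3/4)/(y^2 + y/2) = (y + 3/2)/y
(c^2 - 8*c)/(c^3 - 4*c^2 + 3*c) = (c - 8)/(c^2 - 4*c + 3)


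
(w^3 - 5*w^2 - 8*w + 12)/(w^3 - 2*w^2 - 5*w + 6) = (w - 6)/(w - 3)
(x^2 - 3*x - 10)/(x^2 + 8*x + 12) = (x - 5)/(x + 6)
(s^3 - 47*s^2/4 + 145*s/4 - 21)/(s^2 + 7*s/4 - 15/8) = 2*(s^2 - 11*s + 28)/(2*s + 5)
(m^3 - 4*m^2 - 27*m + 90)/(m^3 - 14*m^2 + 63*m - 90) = (m + 5)/(m - 5)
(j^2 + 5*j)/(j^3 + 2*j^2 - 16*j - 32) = j*(j + 5)/(j^3 + 2*j^2 - 16*j - 32)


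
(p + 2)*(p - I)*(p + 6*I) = p^3 + 2*p^2 + 5*I*p^2 + 6*p + 10*I*p + 12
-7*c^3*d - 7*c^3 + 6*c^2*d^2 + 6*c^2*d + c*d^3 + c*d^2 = (-c + d)*(7*c + d)*(c*d + c)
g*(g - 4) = g^2 - 4*g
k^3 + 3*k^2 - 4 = (k - 1)*(k + 2)^2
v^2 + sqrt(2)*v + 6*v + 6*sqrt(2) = (v + 6)*(v + sqrt(2))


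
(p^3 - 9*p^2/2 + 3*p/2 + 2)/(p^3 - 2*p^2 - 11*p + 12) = (p + 1/2)/(p + 3)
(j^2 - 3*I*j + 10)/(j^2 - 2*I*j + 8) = (j - 5*I)/(j - 4*I)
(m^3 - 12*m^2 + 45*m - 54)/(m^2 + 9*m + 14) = (m^3 - 12*m^2 + 45*m - 54)/(m^2 + 9*m + 14)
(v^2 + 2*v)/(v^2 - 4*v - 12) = v/(v - 6)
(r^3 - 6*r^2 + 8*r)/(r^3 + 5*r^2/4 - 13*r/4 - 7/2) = 4*r*(r^2 - 6*r + 8)/(4*r^3 + 5*r^2 - 13*r - 14)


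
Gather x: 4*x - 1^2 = 4*x - 1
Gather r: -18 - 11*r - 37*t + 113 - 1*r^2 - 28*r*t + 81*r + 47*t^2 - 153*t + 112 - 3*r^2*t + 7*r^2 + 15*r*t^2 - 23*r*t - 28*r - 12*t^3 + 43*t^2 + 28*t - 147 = r^2*(6 - 3*t) + r*(15*t^2 - 51*t + 42) - 12*t^3 + 90*t^2 - 162*t + 60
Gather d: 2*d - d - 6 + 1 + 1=d - 4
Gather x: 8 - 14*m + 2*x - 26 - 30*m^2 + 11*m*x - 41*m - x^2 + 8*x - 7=-30*m^2 - 55*m - x^2 + x*(11*m + 10) - 25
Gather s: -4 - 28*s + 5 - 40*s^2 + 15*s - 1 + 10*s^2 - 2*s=-30*s^2 - 15*s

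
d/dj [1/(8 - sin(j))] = cos(j)/(sin(j) - 8)^2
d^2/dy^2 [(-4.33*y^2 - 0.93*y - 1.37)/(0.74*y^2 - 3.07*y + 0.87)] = (3.5527136788005e-15*y^4 - 20.692324*y^3 + 12.224652*y^2 + 22.2666*y - 35.582842)/(0.405224*y^6 - 5.043396*y^5 + 22.352514*y^4 - 40.793239*y^3 + 26.279307*y^2 - 6.971049*y + 0.658503)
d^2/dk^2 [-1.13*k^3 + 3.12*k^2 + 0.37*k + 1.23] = 6.24 - 6.78*k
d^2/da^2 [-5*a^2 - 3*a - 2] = -10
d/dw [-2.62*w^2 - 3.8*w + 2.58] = -5.24*w - 3.8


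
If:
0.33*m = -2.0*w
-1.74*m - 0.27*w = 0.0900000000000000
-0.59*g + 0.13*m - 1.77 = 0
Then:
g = -3.01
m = -0.05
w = 0.01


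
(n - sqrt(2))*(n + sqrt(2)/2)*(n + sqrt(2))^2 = n^4 + 3*sqrt(2)*n^3/2 - n^2 - 3*sqrt(2)*n - 2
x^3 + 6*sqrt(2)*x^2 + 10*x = x*(x + sqrt(2))*(x + 5*sqrt(2))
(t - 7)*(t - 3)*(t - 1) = t^3 - 11*t^2 + 31*t - 21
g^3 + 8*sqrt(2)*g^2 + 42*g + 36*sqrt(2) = (g + 2*sqrt(2))*(g + 3*sqrt(2))^2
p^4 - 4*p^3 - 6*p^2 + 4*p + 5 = (p - 5)*(p - 1)*(p + 1)^2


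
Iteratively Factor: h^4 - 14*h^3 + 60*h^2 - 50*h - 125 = (h - 5)*(h^3 - 9*h^2 + 15*h + 25) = (h - 5)^2*(h^2 - 4*h - 5) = (h - 5)^2*(h + 1)*(h - 5)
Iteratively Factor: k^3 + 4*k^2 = (k)*(k^2 + 4*k) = k*(k + 4)*(k)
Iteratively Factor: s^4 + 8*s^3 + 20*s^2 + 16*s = (s + 2)*(s^3 + 6*s^2 + 8*s) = s*(s + 2)*(s^2 + 6*s + 8) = s*(s + 2)*(s + 4)*(s + 2)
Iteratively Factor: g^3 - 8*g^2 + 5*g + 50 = (g - 5)*(g^2 - 3*g - 10) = (g - 5)^2*(g + 2)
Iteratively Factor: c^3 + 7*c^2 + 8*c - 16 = (c + 4)*(c^2 + 3*c - 4) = (c + 4)^2*(c - 1)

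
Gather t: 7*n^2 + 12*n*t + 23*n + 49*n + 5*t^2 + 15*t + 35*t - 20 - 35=7*n^2 + 72*n + 5*t^2 + t*(12*n + 50) - 55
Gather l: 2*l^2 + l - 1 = 2*l^2 + l - 1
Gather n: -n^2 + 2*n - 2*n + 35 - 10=25 - n^2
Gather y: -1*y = -y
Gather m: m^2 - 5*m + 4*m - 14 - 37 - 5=m^2 - m - 56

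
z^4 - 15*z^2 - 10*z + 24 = (z - 4)*(z - 1)*(z + 2)*(z + 3)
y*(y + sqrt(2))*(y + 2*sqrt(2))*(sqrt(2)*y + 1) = sqrt(2)*y^4 + 7*y^3 + 7*sqrt(2)*y^2 + 4*y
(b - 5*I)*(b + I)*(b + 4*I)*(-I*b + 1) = -I*b^4 + b^3 - 21*I*b^2 + 41*b + 20*I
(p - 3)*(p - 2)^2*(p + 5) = p^4 - 2*p^3 - 19*p^2 + 68*p - 60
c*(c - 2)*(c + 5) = c^3 + 3*c^2 - 10*c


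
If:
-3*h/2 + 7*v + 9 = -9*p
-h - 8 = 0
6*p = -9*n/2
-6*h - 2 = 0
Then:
No Solution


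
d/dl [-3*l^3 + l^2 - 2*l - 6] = -9*l^2 + 2*l - 2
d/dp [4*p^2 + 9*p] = 8*p + 9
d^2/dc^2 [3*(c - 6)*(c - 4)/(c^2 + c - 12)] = 6*(-11*c^3 + 108*c^2 - 288*c + 336)/(c^6 + 3*c^5 - 33*c^4 - 71*c^3 + 396*c^2 + 432*c - 1728)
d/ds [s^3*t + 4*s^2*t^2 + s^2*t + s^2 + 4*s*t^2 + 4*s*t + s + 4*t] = 3*s^2*t + 8*s*t^2 + 2*s*t + 2*s + 4*t^2 + 4*t + 1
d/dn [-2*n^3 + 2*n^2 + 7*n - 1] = -6*n^2 + 4*n + 7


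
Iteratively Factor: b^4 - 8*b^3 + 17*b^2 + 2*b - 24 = (b - 2)*(b^3 - 6*b^2 + 5*b + 12) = (b - 2)*(b + 1)*(b^2 - 7*b + 12) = (b - 4)*(b - 2)*(b + 1)*(b - 3)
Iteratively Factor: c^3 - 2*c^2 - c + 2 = (c + 1)*(c^2 - 3*c + 2) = (c - 1)*(c + 1)*(c - 2)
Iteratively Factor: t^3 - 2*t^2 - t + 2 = (t - 2)*(t^2 - 1) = (t - 2)*(t - 1)*(t + 1)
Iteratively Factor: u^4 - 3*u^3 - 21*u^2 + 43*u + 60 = (u - 3)*(u^3 - 21*u - 20) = (u - 3)*(u + 4)*(u^2 - 4*u - 5) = (u - 3)*(u + 1)*(u + 4)*(u - 5)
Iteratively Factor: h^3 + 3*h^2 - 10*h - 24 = (h - 3)*(h^2 + 6*h + 8) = (h - 3)*(h + 4)*(h + 2)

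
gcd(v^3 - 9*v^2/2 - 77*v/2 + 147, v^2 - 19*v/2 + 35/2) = v - 7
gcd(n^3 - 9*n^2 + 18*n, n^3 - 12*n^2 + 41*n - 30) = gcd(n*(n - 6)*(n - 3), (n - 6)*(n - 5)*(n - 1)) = n - 6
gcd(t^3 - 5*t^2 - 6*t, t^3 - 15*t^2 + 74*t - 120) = t - 6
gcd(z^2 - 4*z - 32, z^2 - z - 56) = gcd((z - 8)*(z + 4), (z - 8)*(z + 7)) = z - 8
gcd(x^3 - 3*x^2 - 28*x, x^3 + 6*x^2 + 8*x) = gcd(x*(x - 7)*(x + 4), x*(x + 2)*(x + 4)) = x^2 + 4*x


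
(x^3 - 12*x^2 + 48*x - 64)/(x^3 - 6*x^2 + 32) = (x - 4)/(x + 2)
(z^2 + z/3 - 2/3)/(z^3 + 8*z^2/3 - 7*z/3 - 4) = (3*z - 2)/(3*z^2 + 5*z - 12)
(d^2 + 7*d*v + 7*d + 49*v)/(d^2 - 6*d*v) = (d^2 + 7*d*v + 7*d + 49*v)/(d*(d - 6*v))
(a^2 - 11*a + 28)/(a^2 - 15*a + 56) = (a - 4)/(a - 8)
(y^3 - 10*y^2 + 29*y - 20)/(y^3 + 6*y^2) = (y^3 - 10*y^2 + 29*y - 20)/(y^2*(y + 6))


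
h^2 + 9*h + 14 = (h + 2)*(h + 7)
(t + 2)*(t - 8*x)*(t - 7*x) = t^3 - 15*t^2*x + 2*t^2 + 56*t*x^2 - 30*t*x + 112*x^2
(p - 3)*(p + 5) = p^2 + 2*p - 15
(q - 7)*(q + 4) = q^2 - 3*q - 28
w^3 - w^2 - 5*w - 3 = (w - 3)*(w + 1)^2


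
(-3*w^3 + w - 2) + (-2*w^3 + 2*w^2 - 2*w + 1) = -5*w^3 + 2*w^2 - w - 1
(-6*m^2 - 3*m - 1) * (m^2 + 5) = -6*m^4 - 3*m^3 - 31*m^2 - 15*m - 5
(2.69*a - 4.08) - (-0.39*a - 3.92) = 3.08*a - 0.16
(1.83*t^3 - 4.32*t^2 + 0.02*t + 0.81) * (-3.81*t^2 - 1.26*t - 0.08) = -6.9723*t^5 + 14.1534*t^4 + 5.2206*t^3 - 2.7657*t^2 - 1.0222*t - 0.0648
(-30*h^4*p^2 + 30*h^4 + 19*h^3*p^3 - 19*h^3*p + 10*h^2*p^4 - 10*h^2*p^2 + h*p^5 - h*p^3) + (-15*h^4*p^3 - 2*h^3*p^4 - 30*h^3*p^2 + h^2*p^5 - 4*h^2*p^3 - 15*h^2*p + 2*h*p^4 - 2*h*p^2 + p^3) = -15*h^4*p^3 - 30*h^4*p^2 + 30*h^4 - 2*h^3*p^4 + 19*h^3*p^3 - 30*h^3*p^2 - 19*h^3*p + h^2*p^5 + 10*h^2*p^4 - 4*h^2*p^3 - 10*h^2*p^2 - 15*h^2*p + h*p^5 + 2*h*p^4 - h*p^3 - 2*h*p^2 + p^3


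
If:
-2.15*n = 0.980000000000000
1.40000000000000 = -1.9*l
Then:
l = -0.74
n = -0.46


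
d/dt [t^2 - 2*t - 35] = 2*t - 2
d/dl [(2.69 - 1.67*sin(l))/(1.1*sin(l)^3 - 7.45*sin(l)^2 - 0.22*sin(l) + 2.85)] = (3.674*sin(l)^3 - 21.3185*sin(l)^2 + 40.081*sin(l) - 4.1677)*cos(l)/(1.21*sin(l)^6 - 16.39*sin(l)^5 + 55.0185*sin(l)^4 + 9.548*sin(l)^3 - 42.4166*sin(l)^2 - 1.254*sin(l) + 8.1225)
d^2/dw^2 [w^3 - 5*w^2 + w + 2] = 6*w - 10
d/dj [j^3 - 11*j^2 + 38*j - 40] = 3*j^2 - 22*j + 38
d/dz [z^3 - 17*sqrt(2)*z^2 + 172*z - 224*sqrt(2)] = 3*z^2 - 34*sqrt(2)*z + 172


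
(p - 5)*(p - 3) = p^2 - 8*p + 15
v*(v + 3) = v^2 + 3*v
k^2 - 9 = (k - 3)*(k + 3)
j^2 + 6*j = j*(j + 6)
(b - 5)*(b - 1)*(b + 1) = b^3 - 5*b^2 - b + 5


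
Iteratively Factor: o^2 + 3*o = (o)*(o + 3)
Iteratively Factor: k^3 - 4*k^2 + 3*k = (k - 3)*(k^2 - k) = (k - 3)*(k - 1)*(k)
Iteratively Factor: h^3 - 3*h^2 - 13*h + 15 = (h + 3)*(h^2 - 6*h + 5) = (h - 5)*(h + 3)*(h - 1)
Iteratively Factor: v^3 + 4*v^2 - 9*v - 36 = (v + 4)*(v^2 - 9) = (v + 3)*(v + 4)*(v - 3)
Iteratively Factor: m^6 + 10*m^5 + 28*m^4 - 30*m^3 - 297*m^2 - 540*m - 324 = (m + 2)*(m^5 + 8*m^4 + 12*m^3 - 54*m^2 - 189*m - 162) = (m - 3)*(m + 2)*(m^4 + 11*m^3 + 45*m^2 + 81*m + 54) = (m - 3)*(m + 2)*(m + 3)*(m^3 + 8*m^2 + 21*m + 18) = (m - 3)*(m + 2)*(m + 3)^2*(m^2 + 5*m + 6) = (m - 3)*(m + 2)^2*(m + 3)^2*(m + 3)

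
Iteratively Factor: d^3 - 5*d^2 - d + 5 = (d - 5)*(d^2 - 1) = (d - 5)*(d + 1)*(d - 1)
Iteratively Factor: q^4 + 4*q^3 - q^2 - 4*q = (q)*(q^3 + 4*q^2 - q - 4) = q*(q - 1)*(q^2 + 5*q + 4) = q*(q - 1)*(q + 4)*(q + 1)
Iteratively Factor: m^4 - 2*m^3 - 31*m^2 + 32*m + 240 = (m + 3)*(m^3 - 5*m^2 - 16*m + 80) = (m + 3)*(m + 4)*(m^2 - 9*m + 20) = (m - 5)*(m + 3)*(m + 4)*(m - 4)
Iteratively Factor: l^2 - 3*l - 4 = (l + 1)*(l - 4)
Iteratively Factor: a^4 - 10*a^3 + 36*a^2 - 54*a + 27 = (a - 1)*(a^3 - 9*a^2 + 27*a - 27) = (a - 3)*(a - 1)*(a^2 - 6*a + 9) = (a - 3)^2*(a - 1)*(a - 3)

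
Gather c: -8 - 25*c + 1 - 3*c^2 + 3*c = -3*c^2 - 22*c - 7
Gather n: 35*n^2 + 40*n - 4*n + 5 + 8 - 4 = 35*n^2 + 36*n + 9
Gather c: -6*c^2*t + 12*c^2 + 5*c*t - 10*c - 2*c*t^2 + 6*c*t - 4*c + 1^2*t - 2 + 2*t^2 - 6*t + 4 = c^2*(12 - 6*t) + c*(-2*t^2 + 11*t - 14) + 2*t^2 - 5*t + 2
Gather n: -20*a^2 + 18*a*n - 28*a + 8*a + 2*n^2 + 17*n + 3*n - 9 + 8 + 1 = -20*a^2 - 20*a + 2*n^2 + n*(18*a + 20)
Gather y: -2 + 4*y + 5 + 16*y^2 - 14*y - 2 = 16*y^2 - 10*y + 1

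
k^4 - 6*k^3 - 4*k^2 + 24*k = k*(k - 6)*(k - 2)*(k + 2)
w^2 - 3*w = w*(w - 3)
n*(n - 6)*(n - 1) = n^3 - 7*n^2 + 6*n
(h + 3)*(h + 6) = h^2 + 9*h + 18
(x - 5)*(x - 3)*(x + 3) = x^3 - 5*x^2 - 9*x + 45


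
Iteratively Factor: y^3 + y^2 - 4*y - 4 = (y + 2)*(y^2 - y - 2) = (y + 1)*(y + 2)*(y - 2)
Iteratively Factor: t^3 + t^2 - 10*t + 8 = (t - 1)*(t^2 + 2*t - 8) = (t - 2)*(t - 1)*(t + 4)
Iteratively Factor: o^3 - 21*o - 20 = (o + 1)*(o^2 - o - 20) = (o + 1)*(o + 4)*(o - 5)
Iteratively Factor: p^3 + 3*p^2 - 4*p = (p + 4)*(p^2 - p) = p*(p + 4)*(p - 1)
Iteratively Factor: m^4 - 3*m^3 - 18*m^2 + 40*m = (m - 5)*(m^3 + 2*m^2 - 8*m) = (m - 5)*(m + 4)*(m^2 - 2*m) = m*(m - 5)*(m + 4)*(m - 2)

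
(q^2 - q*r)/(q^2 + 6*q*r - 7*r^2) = q/(q + 7*r)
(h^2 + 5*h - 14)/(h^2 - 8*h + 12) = (h + 7)/(h - 6)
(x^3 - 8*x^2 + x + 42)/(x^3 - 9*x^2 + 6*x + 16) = (x^3 - 8*x^2 + x + 42)/(x^3 - 9*x^2 + 6*x + 16)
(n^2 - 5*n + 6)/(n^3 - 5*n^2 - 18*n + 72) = (n - 2)/(n^2 - 2*n - 24)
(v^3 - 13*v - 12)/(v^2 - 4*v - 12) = (-v^3 + 13*v + 12)/(-v^2 + 4*v + 12)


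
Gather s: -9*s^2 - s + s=-9*s^2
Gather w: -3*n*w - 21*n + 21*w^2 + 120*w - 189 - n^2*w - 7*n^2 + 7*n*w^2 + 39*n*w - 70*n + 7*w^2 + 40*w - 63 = -7*n^2 - 91*n + w^2*(7*n + 28) + w*(-n^2 + 36*n + 160) - 252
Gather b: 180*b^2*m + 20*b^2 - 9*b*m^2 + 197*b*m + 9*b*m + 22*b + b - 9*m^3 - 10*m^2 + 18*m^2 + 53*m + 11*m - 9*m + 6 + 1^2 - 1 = b^2*(180*m + 20) + b*(-9*m^2 + 206*m + 23) - 9*m^3 + 8*m^2 + 55*m + 6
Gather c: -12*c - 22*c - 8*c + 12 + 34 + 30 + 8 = 84 - 42*c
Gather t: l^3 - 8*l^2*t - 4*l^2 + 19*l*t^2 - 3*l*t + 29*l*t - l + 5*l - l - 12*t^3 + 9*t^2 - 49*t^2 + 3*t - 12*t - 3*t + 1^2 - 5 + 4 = l^3 - 4*l^2 + 3*l - 12*t^3 + t^2*(19*l - 40) + t*(-8*l^2 + 26*l - 12)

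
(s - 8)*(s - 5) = s^2 - 13*s + 40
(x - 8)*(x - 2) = x^2 - 10*x + 16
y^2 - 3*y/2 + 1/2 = (y - 1)*(y - 1/2)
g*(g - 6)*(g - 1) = g^3 - 7*g^2 + 6*g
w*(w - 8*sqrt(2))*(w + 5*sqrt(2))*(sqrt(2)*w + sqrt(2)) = sqrt(2)*w^4 - 6*w^3 + sqrt(2)*w^3 - 80*sqrt(2)*w^2 - 6*w^2 - 80*sqrt(2)*w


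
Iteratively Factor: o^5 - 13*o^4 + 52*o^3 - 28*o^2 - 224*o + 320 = (o - 4)*(o^4 - 9*o^3 + 16*o^2 + 36*o - 80) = (o - 4)*(o - 2)*(o^3 - 7*o^2 + 2*o + 40) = (o - 4)*(o - 2)*(o + 2)*(o^2 - 9*o + 20) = (o - 5)*(o - 4)*(o - 2)*(o + 2)*(o - 4)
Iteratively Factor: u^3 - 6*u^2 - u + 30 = (u - 5)*(u^2 - u - 6) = (u - 5)*(u + 2)*(u - 3)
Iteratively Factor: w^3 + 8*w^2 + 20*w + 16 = (w + 2)*(w^2 + 6*w + 8) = (w + 2)*(w + 4)*(w + 2)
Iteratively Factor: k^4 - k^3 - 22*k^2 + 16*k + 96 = (k + 2)*(k^3 - 3*k^2 - 16*k + 48) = (k + 2)*(k + 4)*(k^2 - 7*k + 12) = (k - 4)*(k + 2)*(k + 4)*(k - 3)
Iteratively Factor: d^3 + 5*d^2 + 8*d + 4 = (d + 2)*(d^2 + 3*d + 2) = (d + 1)*(d + 2)*(d + 2)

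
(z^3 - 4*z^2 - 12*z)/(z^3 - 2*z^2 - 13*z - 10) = z*(z - 6)/(z^2 - 4*z - 5)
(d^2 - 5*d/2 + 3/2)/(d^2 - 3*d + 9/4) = 2*(d - 1)/(2*d - 3)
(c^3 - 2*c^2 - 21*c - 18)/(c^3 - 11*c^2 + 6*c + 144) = (c + 1)/(c - 8)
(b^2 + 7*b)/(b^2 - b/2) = 2*(b + 7)/(2*b - 1)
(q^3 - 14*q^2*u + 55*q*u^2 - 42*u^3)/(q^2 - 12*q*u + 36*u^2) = (q^2 - 8*q*u + 7*u^2)/(q - 6*u)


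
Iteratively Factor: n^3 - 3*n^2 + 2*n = (n - 2)*(n^2 - n) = (n - 2)*(n - 1)*(n)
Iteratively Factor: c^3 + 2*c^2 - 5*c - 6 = (c + 1)*(c^2 + c - 6) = (c - 2)*(c + 1)*(c + 3)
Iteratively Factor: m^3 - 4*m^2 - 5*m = (m + 1)*(m^2 - 5*m) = m*(m + 1)*(m - 5)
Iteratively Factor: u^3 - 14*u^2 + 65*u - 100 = (u - 4)*(u^2 - 10*u + 25) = (u - 5)*(u - 4)*(u - 5)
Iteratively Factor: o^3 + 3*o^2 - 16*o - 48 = (o - 4)*(o^2 + 7*o + 12) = (o - 4)*(o + 3)*(o + 4)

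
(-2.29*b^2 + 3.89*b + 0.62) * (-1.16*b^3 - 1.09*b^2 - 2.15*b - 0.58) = 2.6564*b^5 - 2.0163*b^4 - 0.0358000000000009*b^3 - 7.7111*b^2 - 3.5892*b - 0.3596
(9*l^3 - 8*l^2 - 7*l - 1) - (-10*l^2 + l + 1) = 9*l^3 + 2*l^2 - 8*l - 2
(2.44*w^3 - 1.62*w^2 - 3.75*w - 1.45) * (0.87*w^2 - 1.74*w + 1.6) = 2.1228*w^5 - 5.655*w^4 + 3.4603*w^3 + 2.6715*w^2 - 3.477*w - 2.32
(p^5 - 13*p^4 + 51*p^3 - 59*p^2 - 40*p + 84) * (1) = p^5 - 13*p^4 + 51*p^3 - 59*p^2 - 40*p + 84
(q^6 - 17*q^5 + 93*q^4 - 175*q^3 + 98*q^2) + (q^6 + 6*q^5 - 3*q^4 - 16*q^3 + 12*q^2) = 2*q^6 - 11*q^5 + 90*q^4 - 191*q^3 + 110*q^2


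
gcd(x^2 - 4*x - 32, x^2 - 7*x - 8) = x - 8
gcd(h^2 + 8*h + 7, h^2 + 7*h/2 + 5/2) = h + 1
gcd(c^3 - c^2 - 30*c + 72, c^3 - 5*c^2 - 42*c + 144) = c^2 + 3*c - 18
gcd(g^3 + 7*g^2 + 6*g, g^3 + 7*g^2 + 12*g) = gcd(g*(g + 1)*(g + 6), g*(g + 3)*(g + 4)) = g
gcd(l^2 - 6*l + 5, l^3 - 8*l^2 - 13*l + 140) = l - 5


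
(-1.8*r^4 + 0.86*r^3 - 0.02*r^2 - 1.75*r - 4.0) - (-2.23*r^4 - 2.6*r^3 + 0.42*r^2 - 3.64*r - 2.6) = 0.43*r^4 + 3.46*r^3 - 0.44*r^2 + 1.89*r - 1.4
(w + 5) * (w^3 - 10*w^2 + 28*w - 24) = w^4 - 5*w^3 - 22*w^2 + 116*w - 120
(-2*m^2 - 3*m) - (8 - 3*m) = -2*m^2 - 8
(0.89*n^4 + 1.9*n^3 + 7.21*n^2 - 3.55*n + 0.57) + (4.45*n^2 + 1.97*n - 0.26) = 0.89*n^4 + 1.9*n^3 + 11.66*n^2 - 1.58*n + 0.31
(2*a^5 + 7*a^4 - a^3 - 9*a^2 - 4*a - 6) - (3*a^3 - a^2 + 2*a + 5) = 2*a^5 + 7*a^4 - 4*a^3 - 8*a^2 - 6*a - 11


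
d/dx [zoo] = 0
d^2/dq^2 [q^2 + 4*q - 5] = 2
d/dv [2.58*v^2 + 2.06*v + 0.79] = 5.16*v + 2.06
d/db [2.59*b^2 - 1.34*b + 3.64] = 5.18*b - 1.34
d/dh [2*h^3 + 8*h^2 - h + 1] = 6*h^2 + 16*h - 1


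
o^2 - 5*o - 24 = (o - 8)*(o + 3)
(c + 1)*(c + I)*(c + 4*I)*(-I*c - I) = -I*c^4 + 5*c^3 - 2*I*c^3 + 10*c^2 + 3*I*c^2 + 5*c + 8*I*c + 4*I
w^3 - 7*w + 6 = (w - 2)*(w - 1)*(w + 3)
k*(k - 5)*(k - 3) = k^3 - 8*k^2 + 15*k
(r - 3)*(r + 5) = r^2 + 2*r - 15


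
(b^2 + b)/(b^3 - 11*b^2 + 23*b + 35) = b/(b^2 - 12*b + 35)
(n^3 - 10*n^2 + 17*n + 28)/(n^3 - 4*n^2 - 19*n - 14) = (n - 4)/(n + 2)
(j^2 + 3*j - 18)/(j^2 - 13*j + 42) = (j^2 + 3*j - 18)/(j^2 - 13*j + 42)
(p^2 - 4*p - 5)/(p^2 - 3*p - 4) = (p - 5)/(p - 4)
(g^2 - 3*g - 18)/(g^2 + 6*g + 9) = (g - 6)/(g + 3)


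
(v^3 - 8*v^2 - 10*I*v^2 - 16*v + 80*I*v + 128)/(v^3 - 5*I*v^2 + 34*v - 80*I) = (v - 8)/(v + 5*I)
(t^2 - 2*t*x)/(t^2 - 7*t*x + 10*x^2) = t/(t - 5*x)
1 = 1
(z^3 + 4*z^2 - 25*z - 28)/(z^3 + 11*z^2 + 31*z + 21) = (z - 4)/(z + 3)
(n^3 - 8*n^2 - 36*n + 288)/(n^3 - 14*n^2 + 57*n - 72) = (n^2 - 36)/(n^2 - 6*n + 9)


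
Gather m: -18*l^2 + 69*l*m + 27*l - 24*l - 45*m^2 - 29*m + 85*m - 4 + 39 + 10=-18*l^2 + 3*l - 45*m^2 + m*(69*l + 56) + 45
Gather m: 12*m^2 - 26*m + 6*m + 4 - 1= 12*m^2 - 20*m + 3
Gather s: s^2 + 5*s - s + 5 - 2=s^2 + 4*s + 3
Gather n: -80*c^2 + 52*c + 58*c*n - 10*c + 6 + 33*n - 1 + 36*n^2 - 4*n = -80*c^2 + 42*c + 36*n^2 + n*(58*c + 29) + 5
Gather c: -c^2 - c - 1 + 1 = -c^2 - c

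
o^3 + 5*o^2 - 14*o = o*(o - 2)*(o + 7)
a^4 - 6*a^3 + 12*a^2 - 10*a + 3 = (a - 3)*(a - 1)^3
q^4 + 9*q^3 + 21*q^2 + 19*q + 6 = (q + 1)^3*(q + 6)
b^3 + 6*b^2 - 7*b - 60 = (b - 3)*(b + 4)*(b + 5)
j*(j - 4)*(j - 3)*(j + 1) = j^4 - 6*j^3 + 5*j^2 + 12*j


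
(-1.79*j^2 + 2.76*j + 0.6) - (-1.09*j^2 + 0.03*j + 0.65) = -0.7*j^2 + 2.73*j - 0.05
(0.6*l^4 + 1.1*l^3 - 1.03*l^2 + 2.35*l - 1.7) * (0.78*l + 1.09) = 0.468*l^5 + 1.512*l^4 + 0.3956*l^3 + 0.7103*l^2 + 1.2355*l - 1.853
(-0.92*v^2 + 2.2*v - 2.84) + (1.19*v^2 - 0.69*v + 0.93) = 0.27*v^2 + 1.51*v - 1.91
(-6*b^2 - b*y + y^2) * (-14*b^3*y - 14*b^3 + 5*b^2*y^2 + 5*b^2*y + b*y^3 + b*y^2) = 84*b^5*y + 84*b^5 - 16*b^4*y^2 - 16*b^4*y - 25*b^3*y^3 - 25*b^3*y^2 + 4*b^2*y^4 + 4*b^2*y^3 + b*y^5 + b*y^4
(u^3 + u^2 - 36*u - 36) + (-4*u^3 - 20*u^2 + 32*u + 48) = -3*u^3 - 19*u^2 - 4*u + 12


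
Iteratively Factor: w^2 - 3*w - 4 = (w - 4)*(w + 1)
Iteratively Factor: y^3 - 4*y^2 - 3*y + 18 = (y + 2)*(y^2 - 6*y + 9) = (y - 3)*(y + 2)*(y - 3)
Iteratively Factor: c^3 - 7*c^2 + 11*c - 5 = (c - 1)*(c^2 - 6*c + 5) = (c - 5)*(c - 1)*(c - 1)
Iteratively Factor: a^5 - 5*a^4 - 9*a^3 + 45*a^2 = (a - 5)*(a^4 - 9*a^2) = (a - 5)*(a - 3)*(a^3 + 3*a^2) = (a - 5)*(a - 3)*(a + 3)*(a^2) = a*(a - 5)*(a - 3)*(a + 3)*(a)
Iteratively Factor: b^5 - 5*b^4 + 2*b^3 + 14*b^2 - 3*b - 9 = (b - 1)*(b^4 - 4*b^3 - 2*b^2 + 12*b + 9) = (b - 1)*(b + 1)*(b^3 - 5*b^2 + 3*b + 9) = (b - 3)*(b - 1)*(b + 1)*(b^2 - 2*b - 3) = (b - 3)*(b - 1)*(b + 1)^2*(b - 3)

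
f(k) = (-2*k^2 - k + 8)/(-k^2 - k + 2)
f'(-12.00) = 0.00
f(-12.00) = 2.06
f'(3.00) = 0.39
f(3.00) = 1.30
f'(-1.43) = -1.77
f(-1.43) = 3.86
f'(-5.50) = -0.01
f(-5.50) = 2.07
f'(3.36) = 0.28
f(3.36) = 1.42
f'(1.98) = 1.69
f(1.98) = 0.47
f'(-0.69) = 0.20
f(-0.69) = 3.50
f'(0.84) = 65.02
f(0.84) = 12.65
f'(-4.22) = -0.07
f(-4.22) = 2.02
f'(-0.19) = 0.97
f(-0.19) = 3.77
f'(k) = (-4*k - 1)/(-k^2 - k + 2) + (2*k + 1)*(-2*k^2 - k + 8)/(-k^2 - k + 2)^2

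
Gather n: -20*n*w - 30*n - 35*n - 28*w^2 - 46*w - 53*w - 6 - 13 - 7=n*(-20*w - 65) - 28*w^2 - 99*w - 26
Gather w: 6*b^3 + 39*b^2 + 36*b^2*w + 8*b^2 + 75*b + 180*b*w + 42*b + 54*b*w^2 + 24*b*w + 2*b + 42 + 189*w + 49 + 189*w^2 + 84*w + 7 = 6*b^3 + 47*b^2 + 119*b + w^2*(54*b + 189) + w*(36*b^2 + 204*b + 273) + 98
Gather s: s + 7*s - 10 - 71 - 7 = 8*s - 88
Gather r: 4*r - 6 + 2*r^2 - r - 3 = 2*r^2 + 3*r - 9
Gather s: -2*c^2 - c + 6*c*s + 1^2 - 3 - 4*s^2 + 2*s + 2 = -2*c^2 - c - 4*s^2 + s*(6*c + 2)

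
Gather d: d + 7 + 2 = d + 9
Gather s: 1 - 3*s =1 - 3*s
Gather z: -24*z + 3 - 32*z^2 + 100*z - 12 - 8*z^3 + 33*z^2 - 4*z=-8*z^3 + z^2 + 72*z - 9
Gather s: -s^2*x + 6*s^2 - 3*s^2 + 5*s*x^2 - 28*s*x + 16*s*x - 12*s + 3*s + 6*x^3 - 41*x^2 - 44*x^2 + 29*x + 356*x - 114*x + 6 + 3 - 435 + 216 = s^2*(3 - x) + s*(5*x^2 - 12*x - 9) + 6*x^3 - 85*x^2 + 271*x - 210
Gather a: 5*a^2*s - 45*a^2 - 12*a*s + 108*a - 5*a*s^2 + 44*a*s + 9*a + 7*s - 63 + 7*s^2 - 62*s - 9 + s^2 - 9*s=a^2*(5*s - 45) + a*(-5*s^2 + 32*s + 117) + 8*s^2 - 64*s - 72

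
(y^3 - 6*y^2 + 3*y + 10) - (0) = y^3 - 6*y^2 + 3*y + 10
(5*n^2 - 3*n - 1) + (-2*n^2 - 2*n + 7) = 3*n^2 - 5*n + 6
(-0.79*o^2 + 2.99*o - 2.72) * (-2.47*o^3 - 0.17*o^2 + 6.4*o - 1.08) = 1.9513*o^5 - 7.251*o^4 + 1.1541*o^3 + 20.4516*o^2 - 20.6372*o + 2.9376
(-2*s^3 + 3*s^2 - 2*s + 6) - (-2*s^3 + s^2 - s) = 2*s^2 - s + 6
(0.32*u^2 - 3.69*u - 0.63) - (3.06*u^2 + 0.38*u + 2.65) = -2.74*u^2 - 4.07*u - 3.28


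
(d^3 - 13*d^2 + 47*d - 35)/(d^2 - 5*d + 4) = (d^2 - 12*d + 35)/(d - 4)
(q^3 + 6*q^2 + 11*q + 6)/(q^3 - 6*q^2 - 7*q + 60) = (q^2 + 3*q + 2)/(q^2 - 9*q + 20)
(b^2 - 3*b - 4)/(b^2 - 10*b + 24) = (b + 1)/(b - 6)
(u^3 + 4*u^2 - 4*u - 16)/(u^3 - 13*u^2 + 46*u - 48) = (u^2 + 6*u + 8)/(u^2 - 11*u + 24)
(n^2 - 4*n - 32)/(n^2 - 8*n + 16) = (n^2 - 4*n - 32)/(n^2 - 8*n + 16)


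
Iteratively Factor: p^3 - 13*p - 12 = (p + 1)*(p^2 - p - 12) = (p + 1)*(p + 3)*(p - 4)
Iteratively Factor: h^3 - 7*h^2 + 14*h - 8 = (h - 4)*(h^2 - 3*h + 2) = (h - 4)*(h - 1)*(h - 2)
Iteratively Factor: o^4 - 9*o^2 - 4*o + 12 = (o + 2)*(o^3 - 2*o^2 - 5*o + 6) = (o - 3)*(o + 2)*(o^2 + o - 2) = (o - 3)*(o - 1)*(o + 2)*(o + 2)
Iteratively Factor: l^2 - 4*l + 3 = (l - 1)*(l - 3)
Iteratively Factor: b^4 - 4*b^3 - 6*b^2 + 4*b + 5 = (b - 5)*(b^3 + b^2 - b - 1) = (b - 5)*(b + 1)*(b^2 - 1) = (b - 5)*(b - 1)*(b + 1)*(b + 1)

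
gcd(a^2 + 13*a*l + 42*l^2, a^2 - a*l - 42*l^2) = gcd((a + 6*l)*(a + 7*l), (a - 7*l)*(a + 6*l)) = a + 6*l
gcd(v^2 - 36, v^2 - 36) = v^2 - 36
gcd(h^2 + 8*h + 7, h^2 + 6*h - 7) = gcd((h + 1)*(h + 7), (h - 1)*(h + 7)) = h + 7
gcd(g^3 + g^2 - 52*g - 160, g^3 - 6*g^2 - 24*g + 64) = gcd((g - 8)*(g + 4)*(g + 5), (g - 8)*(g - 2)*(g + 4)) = g^2 - 4*g - 32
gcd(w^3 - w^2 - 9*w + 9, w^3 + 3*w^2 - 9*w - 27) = w^2 - 9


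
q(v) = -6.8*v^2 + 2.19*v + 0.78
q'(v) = 2.19 - 13.6*v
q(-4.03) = -118.48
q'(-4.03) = 57.00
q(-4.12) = -123.67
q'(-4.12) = 58.22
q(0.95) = -3.28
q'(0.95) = -10.73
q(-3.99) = -116.21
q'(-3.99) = 56.45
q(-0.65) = -3.52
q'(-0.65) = 11.03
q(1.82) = -17.76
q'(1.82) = -22.56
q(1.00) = -3.83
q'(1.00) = -11.41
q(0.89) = -2.66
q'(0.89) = -9.91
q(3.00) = -53.85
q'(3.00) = -38.61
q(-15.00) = -1562.07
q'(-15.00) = 206.19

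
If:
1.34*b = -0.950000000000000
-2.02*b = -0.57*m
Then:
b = -0.71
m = -2.51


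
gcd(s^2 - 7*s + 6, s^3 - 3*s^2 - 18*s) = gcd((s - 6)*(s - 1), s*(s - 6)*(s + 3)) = s - 6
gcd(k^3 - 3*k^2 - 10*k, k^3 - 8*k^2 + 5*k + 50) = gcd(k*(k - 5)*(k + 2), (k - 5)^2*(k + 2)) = k^2 - 3*k - 10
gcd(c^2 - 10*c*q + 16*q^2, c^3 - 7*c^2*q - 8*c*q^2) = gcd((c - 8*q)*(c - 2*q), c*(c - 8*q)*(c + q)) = -c + 8*q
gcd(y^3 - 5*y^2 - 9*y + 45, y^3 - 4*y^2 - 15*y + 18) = y + 3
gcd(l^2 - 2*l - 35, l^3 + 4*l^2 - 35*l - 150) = l + 5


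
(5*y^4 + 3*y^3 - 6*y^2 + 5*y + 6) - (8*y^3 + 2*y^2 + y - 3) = 5*y^4 - 5*y^3 - 8*y^2 + 4*y + 9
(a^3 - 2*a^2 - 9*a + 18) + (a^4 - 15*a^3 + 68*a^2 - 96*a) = a^4 - 14*a^3 + 66*a^2 - 105*a + 18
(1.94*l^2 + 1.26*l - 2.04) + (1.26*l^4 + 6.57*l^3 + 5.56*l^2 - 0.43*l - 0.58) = 1.26*l^4 + 6.57*l^3 + 7.5*l^2 + 0.83*l - 2.62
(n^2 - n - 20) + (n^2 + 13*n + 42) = 2*n^2 + 12*n + 22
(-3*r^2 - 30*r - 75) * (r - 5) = -3*r^3 - 15*r^2 + 75*r + 375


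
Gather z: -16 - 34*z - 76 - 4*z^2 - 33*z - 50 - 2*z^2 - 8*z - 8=-6*z^2 - 75*z - 150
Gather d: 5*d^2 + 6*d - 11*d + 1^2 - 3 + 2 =5*d^2 - 5*d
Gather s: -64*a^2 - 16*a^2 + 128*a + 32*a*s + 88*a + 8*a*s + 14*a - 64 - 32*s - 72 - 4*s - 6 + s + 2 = -80*a^2 + 230*a + s*(40*a - 35) - 140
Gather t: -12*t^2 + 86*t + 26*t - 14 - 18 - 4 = -12*t^2 + 112*t - 36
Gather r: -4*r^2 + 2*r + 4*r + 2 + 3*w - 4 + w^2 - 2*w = -4*r^2 + 6*r + w^2 + w - 2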